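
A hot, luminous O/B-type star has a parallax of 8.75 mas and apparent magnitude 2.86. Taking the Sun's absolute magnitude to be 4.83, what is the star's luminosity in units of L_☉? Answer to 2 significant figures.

L/L_☉ ≈ 800

d = 1/p = 1000/8.75 mas = 114.3 pc
M = m − 5 log₁₀ d + 5 = 2.86 − 5·2.0580 + 5 = -2.430
M − M_☉ = -2.430 − 4.83 = -7.260
L/L_☉ = 10^(−0.4 × -7.260) = 801.6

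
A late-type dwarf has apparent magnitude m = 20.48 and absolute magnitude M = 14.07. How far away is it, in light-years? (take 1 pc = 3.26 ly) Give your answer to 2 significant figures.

d ≈ 620 ly

Distance modulus: m − M = 20.48 − (14.07) = 6.410
m − M = 5 log₁₀ d − 5
log₁₀ d = (m − M)/5 + 1 = 2.2820
d = 10^2.2820 = 191.4 pc
= 624.0 ly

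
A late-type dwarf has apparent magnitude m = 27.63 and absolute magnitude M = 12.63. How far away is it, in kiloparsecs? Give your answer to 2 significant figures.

Distance modulus: m − M = 27.63 − (12.63) = 15.000
m − M = 5 log₁₀ d − 5
log₁₀ d = (m − M)/5 + 1 = 4.0000
d = 10^4.0000 = 10000 pc
= 10.00 kpc

d ≈ 10 kpc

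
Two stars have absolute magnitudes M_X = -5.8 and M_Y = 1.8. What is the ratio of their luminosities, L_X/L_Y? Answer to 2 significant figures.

ΔM = M_X − M_Y = -7.6
L_X/L_Y = 10^(−0.4 ΔM) = 10^3.040 = 1096

L_X/L_Y ≈ 1100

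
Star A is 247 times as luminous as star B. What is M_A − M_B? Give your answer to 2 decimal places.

Pogson: ΔM = −2.5 log₁₀(ratio) = −2.5 log₁₀(247) = −2.5 × 2.3927 = -5.982
Star A is brighter, so it has the smaller magnitude: the difference is negative.

M_A − M_B ≈ -5.98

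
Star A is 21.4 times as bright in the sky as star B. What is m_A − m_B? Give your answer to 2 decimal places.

m_A − m_B ≈ -3.33

Pogson: Δm = −2.5 log₁₀(ratio) = −2.5 log₁₀(21.4) = −2.5 × 1.3304 = -3.326
Star A is brighter, so it has the smaller magnitude: the difference is negative.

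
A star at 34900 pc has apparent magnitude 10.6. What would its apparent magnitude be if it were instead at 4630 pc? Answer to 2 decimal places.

Flux ∝ 1/d², so Δm = 5 log₁₀(d₂/d₁) = 5 log₁₀(4630/34900) = -4.386
m₂ = m₁ + Δm = 10.6 + (-4.386) = 6.214

m ≈ 6.21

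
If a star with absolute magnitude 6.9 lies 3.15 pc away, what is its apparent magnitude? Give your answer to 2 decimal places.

m ≈ 4.39

m = M + 5 log₁₀ d − 5 = 6.9 + 5·0.4983 − 5 = 4.392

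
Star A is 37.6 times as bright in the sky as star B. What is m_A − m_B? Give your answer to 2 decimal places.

m_A − m_B ≈ -3.94

Pogson: Δm = −2.5 log₁₀(ratio) = −2.5 log₁₀(37.6) = −2.5 × 1.5752 = -3.938
Star A is brighter, so it has the smaller magnitude: the difference is negative.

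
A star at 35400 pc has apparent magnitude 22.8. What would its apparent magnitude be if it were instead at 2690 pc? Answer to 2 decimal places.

m ≈ 17.20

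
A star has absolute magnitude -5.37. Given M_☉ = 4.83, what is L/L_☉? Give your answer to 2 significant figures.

L/L_☉ ≈ 12000

M − M_☉ = -5.37 − 4.83 = -10.200
L/L_☉ = 10^(−0.4 (M − M_☉)) = 10^4.080 = 12020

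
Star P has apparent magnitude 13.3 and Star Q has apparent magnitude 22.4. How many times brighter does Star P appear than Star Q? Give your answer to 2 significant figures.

Δm = 13.3 − (22.4) = -9.1
Flux ratio = 10^(−0.4 Δm) = 10^(−0.4 × -9.1) = 10^3.640 = 4365

4400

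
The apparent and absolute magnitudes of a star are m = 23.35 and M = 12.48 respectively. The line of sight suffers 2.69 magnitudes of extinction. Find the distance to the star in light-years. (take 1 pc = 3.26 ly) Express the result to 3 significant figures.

m − M = 5 log₁₀(d/10 pc) + A  ⇒  23.35 − (12.48) − 2.69 = 5 log₁₀(d/10)
8.180 = 5 log₁₀(d/10)
log₁₀ d = (m − M − A)/5 + 1 = 2.6360
d = 10^2.6360 = 432.5 pc
= 1410 ly

d ≈ 1410 ly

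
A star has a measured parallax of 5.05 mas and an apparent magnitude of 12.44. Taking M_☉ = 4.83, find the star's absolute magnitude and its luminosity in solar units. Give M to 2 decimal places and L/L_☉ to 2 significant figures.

M ≈ 5.96; L/L_☉ ≈ 0.35

d = 1/p = 1000/5.05 mas = 198.0 pc
M = m − 5 log₁₀ d + 5 = 12.44 − 5·2.2967 + 5 = 5.956
M − M_☉ = 5.956 − 4.83 = 1.126
L/L_☉ = 10^(−0.4 × 1.126) = 0.3543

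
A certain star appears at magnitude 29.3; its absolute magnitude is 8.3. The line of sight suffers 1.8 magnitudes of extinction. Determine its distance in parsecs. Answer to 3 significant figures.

m − M = 5 log₁₀(d/10 pc) + A  ⇒  29.3 − (8.3) − 1.8 = 5 log₁₀(d/10)
19.200 = 5 log₁₀(d/10)
log₁₀ d = (m − M − A)/5 + 1 = 4.8400
d = 10^4.8400 = 69180 pc

d ≈ 69200 pc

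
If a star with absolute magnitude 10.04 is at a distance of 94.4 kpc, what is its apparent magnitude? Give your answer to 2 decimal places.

d = 94.4 kpc = 94400 pc
m = M + 5 log₁₀ d − 5 = 10.04 + 5·4.9750 − 5 = 29.915

m ≈ 29.91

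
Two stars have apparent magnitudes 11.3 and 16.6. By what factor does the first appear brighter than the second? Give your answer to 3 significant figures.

132

Δm = 11.3 − (16.6) = -5.3
Flux ratio = 10^(−0.4 Δm) = 10^(−0.4 × -5.3) = 10^2.120 = 131.8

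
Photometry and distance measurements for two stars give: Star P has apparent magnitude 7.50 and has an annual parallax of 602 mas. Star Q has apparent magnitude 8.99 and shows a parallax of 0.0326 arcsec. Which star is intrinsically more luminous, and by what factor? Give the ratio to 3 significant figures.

Star Q is more luminous, by a factor of 86.4.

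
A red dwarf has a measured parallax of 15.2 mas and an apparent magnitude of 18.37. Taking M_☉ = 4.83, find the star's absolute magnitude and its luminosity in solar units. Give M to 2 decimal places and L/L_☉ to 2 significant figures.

d = 1/p = 1000/15.2 mas = 65.79 pc
M = m − 5 log₁₀ d + 5 = 18.37 − 5·1.8182 + 5 = 14.279
M − M_☉ = 14.279 − 4.83 = 9.449
L/L_☉ = 10^(−0.4 × 9.449) = 1.661×10^-4

M ≈ 14.28; L/L_☉ ≈ 1.7×10^-4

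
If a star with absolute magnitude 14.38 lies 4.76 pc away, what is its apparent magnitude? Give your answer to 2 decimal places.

m ≈ 12.77

m = M + 5 log₁₀ d − 5 = 14.38 + 5·0.6776 − 5 = 12.768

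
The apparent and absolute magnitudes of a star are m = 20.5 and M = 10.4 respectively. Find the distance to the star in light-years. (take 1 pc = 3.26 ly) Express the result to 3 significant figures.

d ≈ 3410 ly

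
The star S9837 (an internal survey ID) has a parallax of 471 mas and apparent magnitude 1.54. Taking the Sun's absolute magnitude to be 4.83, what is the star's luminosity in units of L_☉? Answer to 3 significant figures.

L/L_☉ ≈ 0.933

d = 1/p = 1000/471 mas = 2.123 pc
M = m − 5 log₁₀ d + 5 = 1.54 − 5·0.3270 + 5 = 4.905
M − M_☉ = 4.905 − 4.83 = 0.075
L/L_☉ = 10^(−0.4 × 0.075) = 0.9332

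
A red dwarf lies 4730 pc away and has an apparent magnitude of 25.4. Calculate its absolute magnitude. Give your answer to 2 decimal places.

M ≈ 12.03

5 log₁₀(d/10 pc) = 5 log₁₀(4730) − 5 = 13.374
M = m − 5 log₁₀(d/10) = 25.4 − 13.374 = 12.026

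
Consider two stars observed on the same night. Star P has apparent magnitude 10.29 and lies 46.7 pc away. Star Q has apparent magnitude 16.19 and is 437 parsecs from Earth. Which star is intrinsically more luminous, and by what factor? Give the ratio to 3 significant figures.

Star P: M = m − 5 log₁₀ d + 5 = 10.29 − 5·1.6693 + 5 = 6.943
Star Q: M = m − 5 log₁₀ d + 5 = 16.19 − 5·2.6405 + 5 = 7.988
ΔM = M_P − M_Q = 6.943 − (7.988) = -1.044; smaller M is more luminous → Star P.
L ratio = 10^(0.4 |ΔM|) = 10^0.418 = 2.616

Star P is more luminous, by a factor of 2.62.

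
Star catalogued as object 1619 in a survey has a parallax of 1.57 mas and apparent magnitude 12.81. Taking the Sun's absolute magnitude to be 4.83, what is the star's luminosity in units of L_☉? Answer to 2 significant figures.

L/L_☉ ≈ 2.6

d = 1/p = 1000/1.57 mas = 636.9 pc
M = m − 5 log₁₀ d + 5 = 12.81 − 5·2.8041 + 5 = 3.789
M − M_☉ = 3.789 − 4.83 = -1.041
L/L_☉ = 10^(−0.4 × -1.041) = 2.607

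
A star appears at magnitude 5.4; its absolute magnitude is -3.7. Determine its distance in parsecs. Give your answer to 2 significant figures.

d ≈ 660 pc

Distance modulus: m − M = 5.4 − (-3.7) = 9.100
m − M = 5 log₁₀ d − 5
log₁₀ d = (m − M)/5 + 1 = 2.8200
d = 10^2.8200 = 660.7 pc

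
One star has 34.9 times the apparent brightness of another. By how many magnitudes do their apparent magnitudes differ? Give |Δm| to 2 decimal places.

Pogson: Δm = −2.5 log₁₀(ratio) = −2.5 log₁₀(34.9) = −2.5 × 1.5428 = -3.857

|Δm| ≈ 3.86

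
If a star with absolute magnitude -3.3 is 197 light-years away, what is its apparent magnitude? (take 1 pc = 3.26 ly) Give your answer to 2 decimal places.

m ≈ 0.61

d = 197 ly / 3.26 = 60.43 pc
m = M + 5 log₁₀ d − 5 = -3.3 + 5·1.7812 − 5 = 0.606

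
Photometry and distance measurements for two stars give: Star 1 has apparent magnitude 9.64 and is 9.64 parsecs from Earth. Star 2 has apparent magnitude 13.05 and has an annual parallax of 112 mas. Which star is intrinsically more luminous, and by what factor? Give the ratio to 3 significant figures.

Star 1 is more luminous, by a factor of 27.0.

Star 1: M = m − 5 log₁₀ d + 5 = 9.64 − 5·0.9841 + 5 = 9.720
Star 2: p = 112 mas = 0.112″ → d = 1/p = 8.929 pc
Star 2: M = m − 5 log₁₀ d + 5 = 13.05 − 5·0.9508 + 5 = 13.296
ΔM = M_1 − M_2 = 9.720 − (13.296) = -3.576; smaller M is more luminous → Star 1.
L ratio = 10^(0.4 |ΔM|) = 10^1.431 = 26.95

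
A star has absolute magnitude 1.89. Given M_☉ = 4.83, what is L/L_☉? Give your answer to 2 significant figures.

M − M_☉ = 1.89 − 4.83 = -2.940
L/L_☉ = 10^(−0.4 (M − M_☉)) = 10^1.176 = 15.00

L/L_☉ ≈ 15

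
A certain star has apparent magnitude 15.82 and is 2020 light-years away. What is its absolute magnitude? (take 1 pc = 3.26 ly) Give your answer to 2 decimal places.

d = 2020 ly / 3.26 = 619.6 pc
5 log₁₀(d/10 pc) = 5 log₁₀(619.6) − 5 = 8.961
M = m − 5 log₁₀(d/10) = 15.82 − 8.961 = 6.859

M ≈ 6.86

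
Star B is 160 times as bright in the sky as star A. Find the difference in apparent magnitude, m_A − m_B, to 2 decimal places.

m_A − m_B ≈ 5.51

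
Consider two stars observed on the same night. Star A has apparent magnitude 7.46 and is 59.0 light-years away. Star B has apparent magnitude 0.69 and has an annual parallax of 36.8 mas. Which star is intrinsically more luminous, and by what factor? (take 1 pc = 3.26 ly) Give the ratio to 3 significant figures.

Star B is more luminous, by a factor of 1150.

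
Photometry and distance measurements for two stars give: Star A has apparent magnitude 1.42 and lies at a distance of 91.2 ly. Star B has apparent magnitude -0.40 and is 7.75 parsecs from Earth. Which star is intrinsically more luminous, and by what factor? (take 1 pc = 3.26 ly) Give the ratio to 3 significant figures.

Star A is more luminous, by a factor of 2.44.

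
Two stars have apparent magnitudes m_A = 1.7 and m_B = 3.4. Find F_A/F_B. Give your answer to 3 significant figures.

F_A/F_B ≈ 4.79

Magnitude difference = -1.7
Flux ratio = 10^(−0.4 Δm) = 10^(−0.4 × -1.7) = 10^0.680 = 4.786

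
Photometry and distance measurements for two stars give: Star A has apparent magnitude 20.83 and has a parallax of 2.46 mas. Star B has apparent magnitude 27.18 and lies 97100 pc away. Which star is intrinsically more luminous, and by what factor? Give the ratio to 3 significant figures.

Star A: p = 2.46 mas = 2.46×10^-3″ → d = 1/p = 406.5 pc
Star A: M = m − 5 log₁₀ d + 5 = 20.83 − 5·2.6091 + 5 = 12.785
Star B: M = m − 5 log₁₀ d + 5 = 27.18 − 5·4.9872 + 5 = 7.244
ΔM = M_A − M_B = 12.785 − (7.244) = 5.541; smaller M is more luminous → Star B.
L ratio = 10^(0.4 |ΔM|) = 10^2.216 = 164.6

Star B is more luminous, by a factor of 165.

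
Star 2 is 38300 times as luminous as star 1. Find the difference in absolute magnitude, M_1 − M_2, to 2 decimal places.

Pogson: ΔM = −2.5 log₁₀(ratio) = −2.5 log₁₀(38300) = −2.5 × 4.5832 = -11.458
Star 2 is brighter so has the smaller magnitude: M_1 − M_2 is positive.

M_1 − M_2 ≈ 11.46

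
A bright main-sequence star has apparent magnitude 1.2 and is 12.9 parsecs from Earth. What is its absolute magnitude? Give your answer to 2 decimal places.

M ≈ 0.65

5 log₁₀(d/10 pc) = 5 log₁₀(12.90) − 5 = 0.553
M = m − 5 log₁₀(d/10) = 1.2 − 0.553 = 0.647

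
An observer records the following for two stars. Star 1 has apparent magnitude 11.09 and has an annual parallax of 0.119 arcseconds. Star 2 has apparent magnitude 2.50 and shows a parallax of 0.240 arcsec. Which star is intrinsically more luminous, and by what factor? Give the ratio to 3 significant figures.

Star 2 is more luminous, by a factor of 671.

Star 1: d = 1/p = 1/0.119″ = 8.403 pc
Star 1: M = m − 5 log₁₀ d + 5 = 11.09 − 5·0.9245 + 5 = 11.468
Star 2: d = 1/p = 1/0.240″ = 4.167 pc
Star 2: M = m − 5 log₁₀ d + 5 = 2.50 − 5·0.6198 + 5 = 4.401
ΔM = M_1 − M_2 = 11.468 − (4.401) = 7.067; smaller M is more luminous → Star 2.
L ratio = 10^(0.4 |ΔM|) = 10^2.827 = 670.9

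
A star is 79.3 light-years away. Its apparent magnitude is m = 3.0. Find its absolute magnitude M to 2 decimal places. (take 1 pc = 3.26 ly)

M ≈ 1.07

d = 79.3 ly / 3.26 = 24.33 pc
5 log₁₀(d/10 pc) = 5 log₁₀(24.33) − 5 = 1.930
M = m − 5 log₁₀(d/10) = 3.0 − 1.930 = 1.070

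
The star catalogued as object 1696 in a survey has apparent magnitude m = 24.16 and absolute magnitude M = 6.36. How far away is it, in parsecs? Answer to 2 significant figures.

μ = m − M = 17.800
m − M = 5 log₁₀ d − 5
log₁₀ d = (m − M)/5 + 1 = 4.5600
d = 10^4.5600 = 36310 pc

d ≈ 36000 pc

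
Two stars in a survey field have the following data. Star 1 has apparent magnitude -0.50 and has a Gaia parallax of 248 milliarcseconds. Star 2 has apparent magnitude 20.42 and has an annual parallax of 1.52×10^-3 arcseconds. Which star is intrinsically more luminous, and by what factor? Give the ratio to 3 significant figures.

Star 1 is more luminous, by a factor of 8770.

Star 1: p = 248 mas = 0.248″ → d = 1/p = 4.032 pc
Star 1: M = m − 5 log₁₀ d + 5 = -0.50 − 5·0.6055 + 5 = 1.472
Star 2: d = 1/p = 1/1.52×10^-3″ = 657.9 pc
Star 2: M = m − 5 log₁₀ d + 5 = 20.42 − 5·2.8182 + 5 = 11.329
ΔM = M_1 − M_2 = 1.472 − (11.329) = -9.857; smaller M is more luminous → Star 1.
L ratio = 10^(0.4 |ΔM|) = 10^3.943 = 8766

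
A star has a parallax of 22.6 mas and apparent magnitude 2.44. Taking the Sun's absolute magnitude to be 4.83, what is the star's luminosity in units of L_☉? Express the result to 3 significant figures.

L/L_☉ ≈ 177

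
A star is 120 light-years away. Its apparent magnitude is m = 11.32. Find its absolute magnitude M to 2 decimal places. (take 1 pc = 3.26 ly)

d = 120 ly / 3.26 = 36.81 pc
5 log₁₀(d/10 pc) = 5 log₁₀(36.81) − 5 = 2.830
M = m − 5 log₁₀(d/10) = 11.32 − 2.830 = 8.490

M ≈ 8.49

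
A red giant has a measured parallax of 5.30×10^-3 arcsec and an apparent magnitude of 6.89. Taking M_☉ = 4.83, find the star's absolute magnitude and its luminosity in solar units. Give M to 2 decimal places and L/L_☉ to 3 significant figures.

M ≈ 0.51; L/L_☉ ≈ 53.4

d = 1/p = 1/5.30×10^-3″ = 188.7 pc
M = m − 5 log₁₀ d + 5 = 6.89 − 5·2.2757 + 5 = 0.511
M − M_☉ = 0.511 − 4.83 = -4.319
L/L_☉ = 10^(−0.4 × -4.319) = 53.39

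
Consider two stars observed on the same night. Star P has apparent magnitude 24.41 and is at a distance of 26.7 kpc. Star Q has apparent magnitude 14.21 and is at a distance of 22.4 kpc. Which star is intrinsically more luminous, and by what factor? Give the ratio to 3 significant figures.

Star Q is more luminous, by a factor of 8460.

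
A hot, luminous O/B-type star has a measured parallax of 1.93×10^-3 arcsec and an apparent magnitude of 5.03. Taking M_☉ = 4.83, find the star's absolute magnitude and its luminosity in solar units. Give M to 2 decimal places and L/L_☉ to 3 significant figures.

M ≈ -3.54; L/L_☉ ≈ 2230

d = 1/p = 1/1.93×10^-3″ = 518.1 pc
M = m − 5 log₁₀ d + 5 = 5.03 − 5·2.7144 + 5 = -3.542
M − M_☉ = -3.542 − 4.83 = -8.372
L/L_☉ = 10^(−0.4 × -8.372) = 2233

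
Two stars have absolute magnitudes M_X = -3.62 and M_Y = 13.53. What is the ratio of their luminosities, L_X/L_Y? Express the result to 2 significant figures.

ΔM = M_X − M_Y = -17.15
L_X/L_Y = 10^(−0.4 ΔM) = 10^6.860 = 7.244×10^6

L_X/L_Y ≈ 7.2×10^6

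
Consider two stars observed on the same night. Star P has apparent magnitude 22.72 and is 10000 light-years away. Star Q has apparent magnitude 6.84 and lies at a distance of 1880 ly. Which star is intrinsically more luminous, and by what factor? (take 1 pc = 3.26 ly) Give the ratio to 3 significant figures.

Star P: d = 10000 ly / 3.26 = 3067 pc
Star P: M = m − 5 log₁₀ d + 5 = 22.72 − 5·3.4868 + 5 = 10.286
Star Q: d = 1880 ly / 3.26 = 576.7 pc
Star Q: M = m − 5 log₁₀ d + 5 = 6.84 − 5·2.7609 + 5 = -1.965
ΔM = M_P − M_Q = 10.286 − (-1.965) = 12.251; smaller M is more luminous → Star Q.
L ratio = 10^(0.4 |ΔM|) = 10^4.900 = 79490

Star Q is more luminous, by a factor of 79500.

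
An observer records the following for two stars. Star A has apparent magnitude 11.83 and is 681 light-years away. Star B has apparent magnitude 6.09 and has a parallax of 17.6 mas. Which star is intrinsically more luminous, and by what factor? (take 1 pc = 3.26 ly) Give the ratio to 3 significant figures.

Star B is more luminous, by a factor of 14.6.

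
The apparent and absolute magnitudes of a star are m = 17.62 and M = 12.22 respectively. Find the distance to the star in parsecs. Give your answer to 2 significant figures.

d ≈ 120 pc

Distance modulus: m − M = 17.62 − (12.22) = 5.400
m − M = 5 log₁₀ d − 5
log₁₀ d = (m − M)/5 + 1 = 2.0800
d = 10^2.0800 = 120.2 pc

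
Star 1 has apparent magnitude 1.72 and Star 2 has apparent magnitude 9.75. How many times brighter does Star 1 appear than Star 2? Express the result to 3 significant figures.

Magnitude difference = -8.03
Flux ratio = 10^(−0.4 Δm) = 10^(−0.4 × -8.03) = 10^3.212 = 1629

1630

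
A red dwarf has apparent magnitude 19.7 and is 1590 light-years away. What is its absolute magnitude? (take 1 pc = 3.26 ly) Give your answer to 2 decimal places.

d = 1590 ly / 3.26 = 487.7 pc
5 log₁₀(d/10 pc) = 5 log₁₀(487.7) − 5 = 8.441
M = m − 5 log₁₀(d/10) = 19.7 − 8.441 = 11.259

M ≈ 11.26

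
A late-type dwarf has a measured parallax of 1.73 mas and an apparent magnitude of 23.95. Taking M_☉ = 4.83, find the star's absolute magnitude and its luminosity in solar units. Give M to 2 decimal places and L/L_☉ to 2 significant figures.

d = 1/p = 1000/1.73 mas = 578.0 pc
M = m − 5 log₁₀ d + 5 = 23.95 − 5·2.7620 + 5 = 15.140
M − M_☉ = 15.140 − 4.83 = 10.310
L/L_☉ = 10^(−0.4 × 10.310) = 7.515×10^-5

M ≈ 15.14; L/L_☉ ≈ 7.5×10^-5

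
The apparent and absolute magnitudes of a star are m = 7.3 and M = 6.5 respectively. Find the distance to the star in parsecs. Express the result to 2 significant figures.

Distance modulus: m − M = 7.3 − (6.5) = 0.800
m − M = 5 log₁₀ d − 5
log₁₀ d = (m − M)/5 + 1 = 1.1600
d = 10^1.1600 = 14.45 pc

d ≈ 14 pc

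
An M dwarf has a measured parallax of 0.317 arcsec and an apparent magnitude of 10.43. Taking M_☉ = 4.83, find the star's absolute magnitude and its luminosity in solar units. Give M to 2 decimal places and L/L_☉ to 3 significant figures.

M ≈ 12.94; L/L_☉ ≈ 5.73×10^-4

d = 1/p = 1/0.317″ = 3.155 pc
M = m − 5 log₁₀ d + 5 = 10.43 − 5·0.4989 + 5 = 12.935
M − M_☉ = 12.935 − 4.83 = 8.105
L/L_☉ = 10^(−0.4 × 8.105) = 5.726×10^-4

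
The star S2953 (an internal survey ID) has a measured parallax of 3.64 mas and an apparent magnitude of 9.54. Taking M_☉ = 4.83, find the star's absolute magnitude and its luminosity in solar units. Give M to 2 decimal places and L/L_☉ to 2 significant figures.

d = 1/p = 1000/3.64 mas = 274.7 pc
M = m − 5 log₁₀ d + 5 = 9.54 − 5·2.4389 + 5 = 2.346
M − M_☉ = 2.346 − 4.83 = -2.484
L/L_☉ = 10^(−0.4 × -2.484) = 9.858

M ≈ 2.35; L/L_☉ ≈ 9.9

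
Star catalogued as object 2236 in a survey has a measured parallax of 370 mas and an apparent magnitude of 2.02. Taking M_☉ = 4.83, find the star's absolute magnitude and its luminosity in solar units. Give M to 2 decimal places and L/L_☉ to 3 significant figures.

M ≈ 4.86; L/L_☉ ≈ 0.972

d = 1/p = 1000/370 mas = 2.703 pc
M = m − 5 log₁₀ d + 5 = 2.02 − 5·0.4318 + 5 = 4.861
M − M_☉ = 4.861 − 4.83 = 0.031
L/L_☉ = 10^(−0.4 × 0.031) = 0.9718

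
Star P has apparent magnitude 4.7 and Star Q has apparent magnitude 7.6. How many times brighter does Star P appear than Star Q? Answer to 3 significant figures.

14.5

Magnitude difference = -2.9
Flux ratio = 10^(−0.4 Δm) = 10^(−0.4 × -2.9) = 10^1.160 = 14.45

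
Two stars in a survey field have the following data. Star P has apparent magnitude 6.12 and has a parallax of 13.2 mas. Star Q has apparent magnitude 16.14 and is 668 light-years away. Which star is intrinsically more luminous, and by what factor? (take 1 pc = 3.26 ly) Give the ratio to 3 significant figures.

Star P: p = 13.2 mas = 0.0132″ → d = 1/p = 75.76 pc
Star P: M = m − 5 log₁₀ d + 5 = 6.12 − 5·1.8794 + 5 = 1.723
Star Q: d = 668 ly / 3.26 = 204.9 pc
Star Q: M = m − 5 log₁₀ d + 5 = 16.14 − 5·2.3116 + 5 = 9.582
ΔM = M_P − M_Q = 1.723 − (9.582) = -7.859; smaller M is more luminous → Star P.
L ratio = 10^(0.4 |ΔM|) = 10^3.144 = 1392

Star P is more luminous, by a factor of 1390.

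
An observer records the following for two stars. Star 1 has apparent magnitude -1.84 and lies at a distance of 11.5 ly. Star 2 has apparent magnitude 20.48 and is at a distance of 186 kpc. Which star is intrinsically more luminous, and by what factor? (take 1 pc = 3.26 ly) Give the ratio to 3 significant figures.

Star 2 is more luminous, by a factor of 3.28.

Star 1: d = 11.5 ly / 3.26 = 3.528 pc
Star 1: M = m − 5 log₁₀ d + 5 = -1.84 − 5·0.5475 + 5 = 0.423
Star 2: d = 186 kpc = 186000 pc
Star 2: M = m − 5 log₁₀ d + 5 = 20.48 − 5·5.2695 + 5 = -0.868
ΔM = M_1 − M_2 = 0.423 − (-0.868) = 1.290; smaller M is more luminous → Star 2.
L ratio = 10^(0.4 |ΔM|) = 10^0.516 = 3.281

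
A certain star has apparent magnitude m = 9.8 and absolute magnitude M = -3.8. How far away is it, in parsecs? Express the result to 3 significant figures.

μ = m − M = 13.600
m − M = 5 log₁₀ d − 5
log₁₀ d = (m − M)/5 + 1 = 3.7200
d = 10^3.7200 = 5248 pc

d ≈ 5250 pc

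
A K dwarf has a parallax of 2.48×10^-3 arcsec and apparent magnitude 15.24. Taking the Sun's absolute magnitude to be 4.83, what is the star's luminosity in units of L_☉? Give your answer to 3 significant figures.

L/L_☉ ≈ 0.111

d = 1/p = 1/2.48×10^-3″ = 403.2 pc
M = m − 5 log₁₀ d + 5 = 15.24 − 5·2.6055 + 5 = 7.212
M − M_☉ = 7.212 − 4.83 = 2.382
L/L_☉ = 10^(−0.4 × 2.382) = 0.1115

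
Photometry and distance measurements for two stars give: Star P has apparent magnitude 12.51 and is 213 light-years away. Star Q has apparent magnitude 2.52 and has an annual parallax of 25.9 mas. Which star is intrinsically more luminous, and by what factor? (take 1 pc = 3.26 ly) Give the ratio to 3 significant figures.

Star P: d = 213 ly / 3.26 = 65.34 pc
Star P: M = m − 5 log₁₀ d + 5 = 12.51 − 5·1.8152 + 5 = 8.434
Star Q: p = 25.9 mas = 0.0259″ → d = 1/p = 38.61 pc
Star Q: M = m − 5 log₁₀ d + 5 = 2.52 − 5·1.5867 + 5 = -0.414
ΔM = M_P − M_Q = 8.434 − (-0.414) = 8.848; smaller M is more luminous → Star Q.
L ratio = 10^(0.4 |ΔM|) = 10^3.539 = 3460

Star Q is more luminous, by a factor of 3460.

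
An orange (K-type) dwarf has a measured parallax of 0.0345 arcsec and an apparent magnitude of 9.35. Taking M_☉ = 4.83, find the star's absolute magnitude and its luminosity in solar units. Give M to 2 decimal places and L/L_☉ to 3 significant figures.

d = 1/p = 1/0.0345″ = 28.99 pc
M = m − 5 log₁₀ d + 5 = 9.35 − 5·1.4622 + 5 = 7.039
M − M_☉ = 7.039 − 4.83 = 2.209
L/L_☉ = 10^(−0.4 × 2.209) = 0.1307

M ≈ 7.04; L/L_☉ ≈ 0.131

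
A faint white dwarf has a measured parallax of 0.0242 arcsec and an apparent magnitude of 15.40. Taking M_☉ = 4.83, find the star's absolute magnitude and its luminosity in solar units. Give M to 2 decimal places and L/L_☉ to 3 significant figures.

d = 1/p = 1/0.0242″ = 41.32 pc
M = m − 5 log₁₀ d + 5 = 15.40 − 5·1.6162 + 5 = 12.319
M − M_☉ = 12.319 − 4.83 = 7.489
L/L_☉ = 10^(−0.4 × 7.489) = 1.010×10^-3

M ≈ 12.32; L/L_☉ ≈ 1.01×10^-3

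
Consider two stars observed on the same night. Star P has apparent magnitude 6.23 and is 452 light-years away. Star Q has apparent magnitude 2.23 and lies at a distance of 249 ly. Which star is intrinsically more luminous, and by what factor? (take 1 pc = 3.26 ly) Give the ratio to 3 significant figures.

Star Q is more luminous, by a factor of 12.1.

Star P: d = 452 ly / 3.26 = 138.7 pc
Star P: M = m − 5 log₁₀ d + 5 = 6.23 − 5·2.1419 + 5 = 0.520
Star Q: d = 249 ly / 3.26 = 76.38 pc
Star Q: M = m − 5 log₁₀ d + 5 = 2.23 − 5·1.8830 + 5 = -2.185
ΔM = M_P − M_Q = 0.520 − (-2.185) = 2.705; smaller M is more luminous → Star Q.
L ratio = 10^(0.4 |ΔM|) = 10^1.082 = 12.08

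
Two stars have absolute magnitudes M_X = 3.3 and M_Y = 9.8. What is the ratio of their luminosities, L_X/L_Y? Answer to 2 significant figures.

L_X/L_Y ≈ 400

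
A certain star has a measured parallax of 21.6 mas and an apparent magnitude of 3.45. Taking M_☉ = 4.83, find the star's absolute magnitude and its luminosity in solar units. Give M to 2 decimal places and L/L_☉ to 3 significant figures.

d = 1/p = 1000/21.6 mas = 46.30 pc
M = m − 5 log₁₀ d + 5 = 3.45 − 5·1.6655 + 5 = 0.122
M − M_☉ = 0.122 − 4.83 = -4.708
L/L_☉ = 10^(−0.4 × -4.708) = 76.40

M ≈ 0.12; L/L_☉ ≈ 76.4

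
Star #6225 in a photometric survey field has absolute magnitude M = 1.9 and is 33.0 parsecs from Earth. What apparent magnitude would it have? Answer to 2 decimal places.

m ≈ 4.49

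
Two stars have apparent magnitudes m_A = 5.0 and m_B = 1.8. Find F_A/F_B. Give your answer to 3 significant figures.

F_A/F_B ≈ 0.0525

Δm = 5.0 − (1.8) = 3.2
Flux ratio = 10^(−0.4 Δm) = 10^(−0.4 × 3.2) = 10^-1.280 = 0.05248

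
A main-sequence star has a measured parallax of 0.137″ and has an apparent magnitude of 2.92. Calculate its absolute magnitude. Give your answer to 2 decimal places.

M ≈ 3.60

d = 1/p = 1/0.137″ = 7.299 pc
5 log₁₀(d/10 pc) = 5 log₁₀(7.299) − 5 = -0.684
M = m − 5 log₁₀(d/10) = 2.92 + 0.684 = 3.604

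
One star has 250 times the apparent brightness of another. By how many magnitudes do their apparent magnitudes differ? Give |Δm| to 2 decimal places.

|Δm| ≈ 5.99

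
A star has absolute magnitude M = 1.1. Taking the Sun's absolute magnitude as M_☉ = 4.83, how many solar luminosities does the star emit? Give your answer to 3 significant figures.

L/L_☉ ≈ 31.0

M − M_☉ = 1.1 − 4.83 = -3.730
L/L_☉ = 10^(−0.4 (M − M_☉)) = 10^1.492 = 31.05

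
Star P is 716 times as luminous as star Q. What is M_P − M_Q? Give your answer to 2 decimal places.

M_P − M_Q ≈ -7.14

Pogson: ΔM = −2.5 log₁₀(ratio) = −2.5 log₁₀(716) = −2.5 × 2.8549 = -7.137
Star P is brighter, so it has the smaller magnitude: the difference is negative.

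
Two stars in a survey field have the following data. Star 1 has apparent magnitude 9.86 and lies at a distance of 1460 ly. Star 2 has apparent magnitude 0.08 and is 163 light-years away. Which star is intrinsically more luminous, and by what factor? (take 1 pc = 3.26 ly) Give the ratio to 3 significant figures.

Star 2 is more luminous, by a factor of 102.

Star 1: d = 1460 ly / 3.26 = 447.9 pc
Star 1: M = m − 5 log₁₀ d + 5 = 9.86 − 5·2.6511 + 5 = 1.604
Star 2: d = 163 ly / 3.26 = 50.00 pc
Star 2: M = m − 5 log₁₀ d + 5 = 0.08 − 5·1.6990 + 5 = -3.415
ΔM = M_1 − M_2 = 1.604 − (-3.415) = 5.019; smaller M is more luminous → Star 2.
L ratio = 10^(0.4 |ΔM|) = 10^2.008 = 101.8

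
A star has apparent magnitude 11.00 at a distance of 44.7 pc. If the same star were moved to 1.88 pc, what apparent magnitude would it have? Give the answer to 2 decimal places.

Flux ∝ 1/d², so Δm = 5 log₁₀(d₂/d₁) = 5 log₁₀(1.88/44.7) = -6.881
m₂ = m₁ + Δm = 11.00 + (-6.881) = 4.119

m ≈ 4.12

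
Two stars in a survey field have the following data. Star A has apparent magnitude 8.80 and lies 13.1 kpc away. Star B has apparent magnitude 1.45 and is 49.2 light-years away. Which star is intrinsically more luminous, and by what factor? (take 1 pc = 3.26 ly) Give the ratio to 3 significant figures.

Star A: d = 13.1 kpc = 13100 pc
Star A: M = m − 5 log₁₀ d + 5 = 8.80 − 5·4.1173 + 5 = -6.786
Star B: d = 49.2 ly / 3.26 = 15.09 pc
Star B: M = m − 5 log₁₀ d + 5 = 1.45 − 5·1.1787 + 5 = 0.556
ΔM = M_A − M_B = -6.786 − (0.556) = -7.343; smaller M is more luminous → Star A.
L ratio = 10^(0.4 |ΔM|) = 10^2.937 = 865.1

Star A is more luminous, by a factor of 865.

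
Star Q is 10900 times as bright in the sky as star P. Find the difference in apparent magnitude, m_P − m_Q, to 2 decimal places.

m_P − m_Q ≈ 10.09

Pogson: Δm = −2.5 log₁₀(ratio) = −2.5 log₁₀(10900) = −2.5 × 4.0374 = -10.094
Star Q is brighter so has the smaller magnitude: m_P − m_Q is positive.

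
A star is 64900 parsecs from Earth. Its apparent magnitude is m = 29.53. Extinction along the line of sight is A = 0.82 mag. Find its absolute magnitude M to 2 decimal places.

M ≈ 9.65

5 log₁₀(d/10 pc) = 5 log₁₀(64900) − 5 = 19.061
M = m − 5 log₁₀(d/10) − A = 29.53 − 19.061 − 0.82 = 9.649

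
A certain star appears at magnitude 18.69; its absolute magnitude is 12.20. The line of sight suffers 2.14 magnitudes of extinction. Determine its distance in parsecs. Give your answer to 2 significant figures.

d ≈ 74 pc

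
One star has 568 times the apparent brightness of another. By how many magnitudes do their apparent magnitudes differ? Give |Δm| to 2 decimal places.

|Δm| ≈ 6.89

Pogson: Δm = −2.5 log₁₀(ratio) = −2.5 log₁₀(568) = −2.5 × 2.7543 = -6.886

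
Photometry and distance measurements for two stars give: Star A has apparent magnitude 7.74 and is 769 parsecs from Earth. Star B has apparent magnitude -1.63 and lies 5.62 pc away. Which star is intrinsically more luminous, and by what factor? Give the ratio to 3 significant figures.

Star A is more luminous, by a factor of 3.34.

Star A: M = m − 5 log₁₀ d + 5 = 7.74 − 5·2.8859 + 5 = -1.690
Star B: M = m − 5 log₁₀ d + 5 = -1.63 − 5·0.7497 + 5 = -0.379
ΔM = M_A − M_B = -1.690 − (-0.379) = -1.311; smaller M is more luminous → Star A.
L ratio = 10^(0.4 |ΔM|) = 10^0.524 = 3.345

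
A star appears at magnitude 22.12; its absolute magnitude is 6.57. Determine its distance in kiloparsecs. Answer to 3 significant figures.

d ≈ 12.9 kpc

Distance modulus: m − M = 22.12 − (6.57) = 15.550
m − M = 5 log₁₀ d − 5
log₁₀ d = (m − M)/5 + 1 = 4.1100
d = 10^4.1100 = 12880 pc
= 12.88 kpc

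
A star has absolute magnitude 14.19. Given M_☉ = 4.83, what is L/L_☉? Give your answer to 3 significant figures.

L/L_☉ ≈ 1.80×10^-4

M − M_☉ = 14.19 − 4.83 = 9.360
L/L_☉ = 10^(−0.4 (M − M_☉)) = 10^-3.744 = 1.803×10^-4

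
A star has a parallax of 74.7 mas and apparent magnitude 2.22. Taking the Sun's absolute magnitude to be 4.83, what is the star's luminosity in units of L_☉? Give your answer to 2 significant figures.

L/L_☉ ≈ 20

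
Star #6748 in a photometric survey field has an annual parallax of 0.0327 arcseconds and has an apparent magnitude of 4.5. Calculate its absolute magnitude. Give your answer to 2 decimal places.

M ≈ 2.07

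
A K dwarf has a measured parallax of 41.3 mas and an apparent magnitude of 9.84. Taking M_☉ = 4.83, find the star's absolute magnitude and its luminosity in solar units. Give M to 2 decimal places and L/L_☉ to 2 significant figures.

M ≈ 7.92; L/L_☉ ≈ 0.058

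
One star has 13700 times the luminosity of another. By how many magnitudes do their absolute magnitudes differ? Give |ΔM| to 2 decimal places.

|ΔM| ≈ 10.34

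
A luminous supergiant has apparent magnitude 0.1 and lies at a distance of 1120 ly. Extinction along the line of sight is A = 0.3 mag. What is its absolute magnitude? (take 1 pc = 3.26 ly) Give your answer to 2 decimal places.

d = 1120 ly / 3.26 = 343.6 pc
5 log₁₀(d/10 pc) = 5 log₁₀(343.6) − 5 = 7.680
M = m − 5 log₁₀(d/10) − A = 0.1 − 7.680 − 0.3 = -7.880

M ≈ -7.88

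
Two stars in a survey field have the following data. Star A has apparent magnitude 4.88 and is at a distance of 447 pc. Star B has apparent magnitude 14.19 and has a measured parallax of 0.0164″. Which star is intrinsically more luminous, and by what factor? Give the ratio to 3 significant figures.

Star A is more luminous, by a factor of 285000.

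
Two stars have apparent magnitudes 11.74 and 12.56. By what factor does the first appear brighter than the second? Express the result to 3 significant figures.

2.13

Δm = 11.74 − (12.56) = -0.82
Flux ratio = 10^(−0.4 Δm) = 10^(−0.4 × -0.82) = 10^0.328 = 2.128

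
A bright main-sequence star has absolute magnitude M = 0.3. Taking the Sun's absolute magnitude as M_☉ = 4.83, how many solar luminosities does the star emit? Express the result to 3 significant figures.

M − M_☉ = 0.3 − 4.83 = -4.530
L/L_☉ = 10^(−0.4 (M − M_☉)) = 10^1.812 = 64.86

L/L_☉ ≈ 64.9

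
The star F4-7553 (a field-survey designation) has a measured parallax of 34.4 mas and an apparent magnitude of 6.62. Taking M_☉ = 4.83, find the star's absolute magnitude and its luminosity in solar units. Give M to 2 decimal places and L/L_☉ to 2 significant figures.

d = 1/p = 1000/34.4 mas = 29.07 pc
M = m − 5 log₁₀ d + 5 = 6.62 − 5·1.4634 + 5 = 4.303
M − M_☉ = 4.303 − 4.83 = -0.527
L/L_☉ = 10^(−0.4 × -0.527) = 1.625

M ≈ 4.30; L/L_☉ ≈ 1.6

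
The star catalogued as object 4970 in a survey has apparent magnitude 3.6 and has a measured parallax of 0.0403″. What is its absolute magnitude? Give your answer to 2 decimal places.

d = 1/p = 1/0.0403″ = 24.81 pc
5 log₁₀(d/10 pc) = 5 log₁₀(24.81) − 5 = 1.973
M = m − 5 log₁₀(d/10) = 3.6 − 1.973 = 1.627

M ≈ 1.63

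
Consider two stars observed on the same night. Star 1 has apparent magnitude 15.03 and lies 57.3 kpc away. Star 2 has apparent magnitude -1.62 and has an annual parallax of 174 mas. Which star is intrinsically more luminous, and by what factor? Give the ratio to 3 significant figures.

Star 1: d = 57.3 kpc = 57300 pc
Star 1: M = m − 5 log₁₀ d + 5 = 15.03 − 5·4.7582 + 5 = -3.761
Star 2: p = 174 mas = 0.174″ → d = 1/p = 5.747 pc
Star 2: M = m − 5 log₁₀ d + 5 = -1.62 − 5·0.7595 + 5 = -0.417
ΔM = M_1 − M_2 = -3.761 − (-0.417) = -3.344; smaller M is more luminous → Star 1.
L ratio = 10^(0.4 |ΔM|) = 10^1.337 = 21.75

Star 1 is more luminous, by a factor of 21.7.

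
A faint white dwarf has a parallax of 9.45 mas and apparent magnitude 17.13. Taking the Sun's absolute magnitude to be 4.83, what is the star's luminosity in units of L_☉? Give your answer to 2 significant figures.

d = 1/p = 1000/9.45 mas = 105.8 pc
M = m − 5 log₁₀ d + 5 = 17.13 − 5·2.0246 + 5 = 12.007
M − M_☉ = 12.007 − 4.83 = 7.177
L/L_☉ = 10^(−0.4 × 7.177) = 1.346×10^-3

L/L_☉ ≈ 1.3×10^-3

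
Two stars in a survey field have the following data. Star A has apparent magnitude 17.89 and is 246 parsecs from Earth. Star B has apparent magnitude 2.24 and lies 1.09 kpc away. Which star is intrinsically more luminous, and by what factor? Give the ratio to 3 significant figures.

Star B is more luminous, by a factor of 3.57×10^7.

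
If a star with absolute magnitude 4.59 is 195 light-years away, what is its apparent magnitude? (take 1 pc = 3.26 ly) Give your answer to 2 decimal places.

m ≈ 8.47

d = 195 ly / 3.26 = 59.82 pc
m = M + 5 log₁₀ d − 5 = 4.59 + 5·1.7768 − 5 = 8.474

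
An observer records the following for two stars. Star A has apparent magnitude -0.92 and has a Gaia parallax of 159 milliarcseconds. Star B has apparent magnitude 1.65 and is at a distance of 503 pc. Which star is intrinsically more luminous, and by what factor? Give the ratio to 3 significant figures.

Star B is more luminous, by a factor of 600.

Star A: p = 159 mas = 0.159″ → d = 1/p = 6.289 pc
Star A: M = m − 5 log₁₀ d + 5 = -0.92 − 5·0.7986 + 5 = 0.087
Star B: M = m − 5 log₁₀ d + 5 = 1.65 − 5·2.7016 + 5 = -6.858
ΔM = M_A − M_B = 0.087 − (-6.858) = 6.945; smaller M is more luminous → Star B.
L ratio = 10^(0.4 |ΔM|) = 10^2.778 = 599.7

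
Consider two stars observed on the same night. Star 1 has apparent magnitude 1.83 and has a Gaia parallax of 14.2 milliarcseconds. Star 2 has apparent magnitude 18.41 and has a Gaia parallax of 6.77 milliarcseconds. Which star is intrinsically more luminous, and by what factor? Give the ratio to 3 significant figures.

Star 1 is more luminous, by a factor of 974000.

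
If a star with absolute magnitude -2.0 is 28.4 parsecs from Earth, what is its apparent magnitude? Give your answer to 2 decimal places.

m ≈ 0.27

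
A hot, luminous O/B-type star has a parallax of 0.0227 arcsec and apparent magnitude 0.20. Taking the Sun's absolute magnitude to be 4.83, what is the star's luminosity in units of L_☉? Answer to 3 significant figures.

L/L_☉ ≈ 1380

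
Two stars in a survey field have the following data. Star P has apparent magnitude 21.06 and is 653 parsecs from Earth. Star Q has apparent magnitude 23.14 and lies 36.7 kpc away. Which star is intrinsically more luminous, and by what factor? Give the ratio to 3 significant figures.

Star Q is more luminous, by a factor of 465.

Star P: M = m − 5 log₁₀ d + 5 = 21.06 − 5·2.8149 + 5 = 11.985
Star Q: d = 36.7 kpc = 36700 pc
Star Q: M = m − 5 log₁₀ d + 5 = 23.14 − 5·4.5647 + 5 = 5.317
ΔM = M_P − M_Q = 11.985 − (5.317) = 6.669; smaller M is more luminous → Star Q.
L ratio = 10^(0.4 |ΔM|) = 10^2.668 = 465.1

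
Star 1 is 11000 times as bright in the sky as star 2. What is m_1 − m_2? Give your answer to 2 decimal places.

m_1 − m_2 ≈ -10.10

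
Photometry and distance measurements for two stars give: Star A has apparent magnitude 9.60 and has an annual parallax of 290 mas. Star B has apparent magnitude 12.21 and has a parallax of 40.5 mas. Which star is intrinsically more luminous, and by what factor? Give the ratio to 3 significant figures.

Star B is more luminous, by a factor of 4.63.

Star A: p = 290 mas = 0.290″ → d = 1/p = 3.448 pc
Star A: M = m − 5 log₁₀ d + 5 = 9.60 − 5·0.5376 + 5 = 11.912
Star B: p = 40.5 mas = 0.0405″ → d = 1/p = 24.69 pc
Star B: M = m − 5 log₁₀ d + 5 = 12.21 − 5·1.3925 + 5 = 10.247
ΔM = M_A − M_B = 11.912 − (10.247) = 1.665; smaller M is more luminous → Star B.
L ratio = 10^(0.4 |ΔM|) = 10^0.666 = 4.633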